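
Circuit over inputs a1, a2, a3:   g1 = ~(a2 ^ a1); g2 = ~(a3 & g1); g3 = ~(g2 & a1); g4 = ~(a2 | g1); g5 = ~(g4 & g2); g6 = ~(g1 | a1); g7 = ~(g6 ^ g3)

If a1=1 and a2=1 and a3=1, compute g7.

0

g1 = ~(1 ^ 1) = 1
g2 = ~(1 & 1) = 0
g3 = ~(0 & 1) = 1
g6 = ~(1 | 1) = 0
g7 = ~(0 ^ 1) = 0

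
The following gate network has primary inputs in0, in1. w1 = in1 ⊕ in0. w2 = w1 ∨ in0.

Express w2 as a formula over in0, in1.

(in1 ⊕ in0) ∨ in0

w1 = in1 ⊕ in0
w2 = w1 ∨ in0 = (in1 ⊕ in0) ∨ in0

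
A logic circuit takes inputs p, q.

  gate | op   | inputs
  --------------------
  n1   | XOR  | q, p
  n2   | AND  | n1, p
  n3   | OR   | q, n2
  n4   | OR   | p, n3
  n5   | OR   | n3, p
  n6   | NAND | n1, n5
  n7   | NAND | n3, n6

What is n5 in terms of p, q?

n1 = q XOR p
n2 = n1 AND p = (q XOR p) AND p
n3 = q OR n2 = q OR ((q XOR p) AND p)
n5 = n3 OR p = (q OR ((q XOR p) AND p)) OR p

(q OR ((q XOR p) AND p)) OR p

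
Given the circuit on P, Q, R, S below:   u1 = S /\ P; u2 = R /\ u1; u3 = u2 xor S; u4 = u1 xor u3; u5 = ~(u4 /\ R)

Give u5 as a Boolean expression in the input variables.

~(((S /\ P) xor ((R /\ (S /\ P)) xor S)) /\ R)

u1 = S /\ P
u2 = R /\ u1 = R /\ (S /\ P)
u3 = u2 xor S = (R /\ (S /\ P)) xor S
u4 = u1 xor u3 = (S /\ P) xor ((R /\ (S /\ P)) xor S)
u5 = ~(u4 /\ R) = ~(((S /\ P) xor ((R /\ (S /\ P)) xor S)) /\ R)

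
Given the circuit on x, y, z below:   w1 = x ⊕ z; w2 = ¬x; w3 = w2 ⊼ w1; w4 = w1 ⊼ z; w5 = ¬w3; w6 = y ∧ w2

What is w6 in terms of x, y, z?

y ∧ ¬x

w2 = ¬x
w6 = y ∧ w2 = y ∧ ¬x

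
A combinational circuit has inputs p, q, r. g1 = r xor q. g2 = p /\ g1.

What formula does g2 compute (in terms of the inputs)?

p /\ (r xor q)

g1 = r xor q
g2 = p /\ g1 = p /\ (r xor q)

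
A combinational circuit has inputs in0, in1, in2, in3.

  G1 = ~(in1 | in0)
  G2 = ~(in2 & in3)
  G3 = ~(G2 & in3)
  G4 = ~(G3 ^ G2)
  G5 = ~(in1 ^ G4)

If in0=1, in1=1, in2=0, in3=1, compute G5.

0

G2 = ~(0 & 1) = 1
G3 = ~(1 & 1) = 0
G4 = ~(0 ^ 1) = 0
G5 = ~(1 ^ 0) = 0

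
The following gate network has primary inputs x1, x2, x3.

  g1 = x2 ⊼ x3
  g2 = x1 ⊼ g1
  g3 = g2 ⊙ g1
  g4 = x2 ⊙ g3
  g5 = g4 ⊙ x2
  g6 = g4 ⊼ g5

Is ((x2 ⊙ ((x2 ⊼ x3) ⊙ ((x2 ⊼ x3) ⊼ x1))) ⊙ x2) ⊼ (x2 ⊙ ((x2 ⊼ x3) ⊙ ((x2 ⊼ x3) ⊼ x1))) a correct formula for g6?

Yes

g1 = x2 ⊼ x3
g2 = x1 ⊼ g1 = x1 ⊼ (x2 ⊼ x3)
g3 = g2 ⊙ g1 = (x1 ⊼ (x2 ⊼ x3)) ⊙ (x2 ⊼ x3)
g4 = x2 ⊙ g3 = x2 ⊙ ((x1 ⊼ (x2 ⊼ x3)) ⊙ (x2 ⊼ x3))
g5 = g4 ⊙ x2 = (x2 ⊙ ((x1 ⊼ (x2 ⊼ x3)) ⊙ (x2 ⊼ x3))) ⊙ x2
g6 = g4 ⊼ g5 = (x2 ⊙ ((x1 ⊼ (x2 ⊼ x3)) ⊙ (x2 ⊼ x3))) ⊼ ((x2 ⊙ ((x1 ⊼ (x2 ⊼ x3)) ⊙ (x2 ⊼ x3))) ⊙ x2)
At x1=0, x2=1, x3=0: circuit gives 0, formula gives 0.
At x1=0, x2=0, x3=0: circuit gives 1, formula gives 1.
Agrees on all 8 inputs.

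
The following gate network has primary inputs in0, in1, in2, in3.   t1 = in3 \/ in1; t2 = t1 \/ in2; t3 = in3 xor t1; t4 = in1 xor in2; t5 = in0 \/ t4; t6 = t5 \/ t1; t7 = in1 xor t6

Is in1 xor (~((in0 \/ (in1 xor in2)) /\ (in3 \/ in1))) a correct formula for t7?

No

t1 = in3 \/ in1
t4 = in1 xor in2
t5 = in0 \/ t4 = in0 \/ (in1 xor in2)
t6 = t5 \/ t1 = (in0 \/ (in1 xor in2)) \/ (in3 \/ in1)
t7 = in1 xor t6 = in1 xor ((in0 \/ (in1 xor in2)) \/ (in3 \/ in1))
At in0=0, in1=0, in2=0, in3=0: circuit gives 0, formula gives 1.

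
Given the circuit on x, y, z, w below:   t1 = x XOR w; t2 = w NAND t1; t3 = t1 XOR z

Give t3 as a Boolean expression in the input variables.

(x XOR w) XOR z

t1 = x XOR w
t3 = t1 XOR z = (x XOR w) XOR z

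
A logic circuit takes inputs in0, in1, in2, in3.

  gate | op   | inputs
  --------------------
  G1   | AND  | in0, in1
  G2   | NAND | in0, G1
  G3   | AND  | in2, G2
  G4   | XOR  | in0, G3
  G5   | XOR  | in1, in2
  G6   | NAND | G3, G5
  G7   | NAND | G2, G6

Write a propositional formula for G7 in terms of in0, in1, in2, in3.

(in0 NAND (in0 AND in1)) NAND ((in2 AND (in0 NAND (in0 AND in1))) NAND (in1 XOR in2))

G1 = in0 AND in1
G2 = in0 NAND G1 = in0 NAND (in0 AND in1)
G3 = in2 AND G2 = in2 AND (in0 NAND (in0 AND in1))
G5 = in1 XOR in2
G6 = G3 NAND G5 = (in2 AND (in0 NAND (in0 AND in1))) NAND (in1 XOR in2)
G7 = G2 NAND G6 = (in0 NAND (in0 AND in1)) NAND ((in2 AND (in0 NAND (in0 AND in1))) NAND (in1 XOR in2))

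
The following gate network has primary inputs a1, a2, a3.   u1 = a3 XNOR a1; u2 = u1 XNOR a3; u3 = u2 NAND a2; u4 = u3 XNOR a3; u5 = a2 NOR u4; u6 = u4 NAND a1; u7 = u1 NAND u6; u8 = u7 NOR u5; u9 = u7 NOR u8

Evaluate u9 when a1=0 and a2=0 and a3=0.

u1 = 0 XNOR 0 = 1
u2 = 1 XNOR 0 = 0
u3 = 0 NAND 0 = 1
u4 = 1 XNOR 0 = 0
u5 = 0 NOR 0 = 1
u6 = 0 NAND 0 = 1
u7 = 1 NAND 1 = 0
u8 = 0 NOR 1 = 0
u9 = 0 NOR 0 = 1

1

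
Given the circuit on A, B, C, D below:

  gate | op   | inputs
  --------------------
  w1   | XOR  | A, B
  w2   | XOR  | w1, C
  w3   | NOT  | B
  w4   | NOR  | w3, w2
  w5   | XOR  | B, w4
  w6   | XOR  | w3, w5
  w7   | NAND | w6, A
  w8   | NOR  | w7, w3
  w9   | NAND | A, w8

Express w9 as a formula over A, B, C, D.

w1 = A XOR B
w2 = w1 XOR C = (A XOR B) XOR C
w3 = NOT B
w4 = w3 NOR w2 = NOT B NOR ((A XOR B) XOR C)
w5 = B XOR w4 = B XOR (NOT B NOR ((A XOR B) XOR C))
w6 = w3 XOR w5 = NOT B XOR (B XOR (NOT B NOR ((A XOR B) XOR C)))
w7 = w6 NAND A = (NOT B XOR (B XOR (NOT B NOR ((A XOR B) XOR C)))) NAND A
w8 = w7 NOR w3 = ((NOT B XOR (B XOR (NOT B NOR ((A XOR B) XOR C)))) NAND A) NOR NOT B
w9 = A NAND w8 = A NAND (((NOT B XOR (B XOR (NOT B NOR ((A XOR B) XOR C)))) NAND A) NOR NOT B)

A NAND (((NOT B XOR (B XOR (NOT B NOR ((A XOR B) XOR C)))) NAND A) NOR NOT B)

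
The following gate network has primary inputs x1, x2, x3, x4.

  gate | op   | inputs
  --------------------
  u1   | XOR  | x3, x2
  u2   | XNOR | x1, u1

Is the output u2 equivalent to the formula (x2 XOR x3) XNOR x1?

u1 = x3 XOR x2
u2 = x1 XNOR u1 = x1 XNOR (x3 XOR x2)
At x1=0, x2=0, x3=1, x4=0: circuit gives 0, formula gives 0.
At x1=0, x2=0, x3=0, x4=0: circuit gives 1, formula gives 1.
Agrees on all 16 inputs.

Yes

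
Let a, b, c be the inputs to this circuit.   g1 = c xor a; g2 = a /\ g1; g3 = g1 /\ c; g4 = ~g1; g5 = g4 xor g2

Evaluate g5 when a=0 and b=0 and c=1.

0

g1 = 1 xor 0 = 1
g2 = 0 /\ 1 = 0
g4 = ~1 = 0
g5 = 0 xor 0 = 0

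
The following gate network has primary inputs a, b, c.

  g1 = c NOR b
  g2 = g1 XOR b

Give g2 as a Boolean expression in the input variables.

g1 = c NOR b
g2 = g1 XOR b = (c NOR b) XOR b

(c NOR b) XOR b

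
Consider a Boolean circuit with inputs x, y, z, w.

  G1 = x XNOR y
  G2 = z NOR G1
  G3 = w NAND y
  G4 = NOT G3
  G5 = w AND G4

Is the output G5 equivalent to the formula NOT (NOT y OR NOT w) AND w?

G3 = w NAND y
G4 = NOT G3 = NOT (w NAND y)
G5 = w AND G4 = w AND NOT (w NAND y)
At x=0, y=0, z=0, w=0: circuit gives 0, formula gives 0.
At x=0, y=1, z=0, w=1: circuit gives 1, formula gives 1.
Agrees on all 16 inputs.

Yes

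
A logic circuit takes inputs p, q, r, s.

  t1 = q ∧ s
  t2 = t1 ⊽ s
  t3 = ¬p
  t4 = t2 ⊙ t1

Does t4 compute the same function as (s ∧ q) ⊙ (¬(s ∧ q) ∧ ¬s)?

t1 = q ∧ s
t2 = t1 ⊽ s = (q ∧ s) ⊽ s
t4 = t2 ⊙ t1 = ((q ∧ s) ⊽ s) ⊙ (q ∧ s)
At p=0, q=0, r=0, s=0: circuit gives 0, formula gives 0.
At p=0, q=0, r=0, s=1: circuit gives 1, formula gives 1.
Agrees on all 16 inputs.

Yes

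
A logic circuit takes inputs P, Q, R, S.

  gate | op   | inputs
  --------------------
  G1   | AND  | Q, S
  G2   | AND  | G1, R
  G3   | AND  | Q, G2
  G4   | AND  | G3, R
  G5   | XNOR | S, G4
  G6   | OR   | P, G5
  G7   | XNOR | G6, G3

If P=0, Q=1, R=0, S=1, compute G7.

G1 = 1 AND 1 = 1
G2 = 1 AND 0 = 0
G3 = 1 AND 0 = 0
G4 = 0 AND 0 = 0
G5 = 1 XNOR 0 = 0
G6 = 0 OR 0 = 0
G7 = 0 XNOR 0 = 1

1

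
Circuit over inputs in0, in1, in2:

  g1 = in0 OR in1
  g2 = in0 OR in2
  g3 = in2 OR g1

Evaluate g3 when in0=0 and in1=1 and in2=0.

g1 = 0 OR 1 = 1
g3 = 0 OR 1 = 1

1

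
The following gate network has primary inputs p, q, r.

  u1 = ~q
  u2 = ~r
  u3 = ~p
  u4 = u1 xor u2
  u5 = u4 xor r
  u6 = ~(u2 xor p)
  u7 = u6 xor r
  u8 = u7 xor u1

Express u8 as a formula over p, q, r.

u1 = ~q
u2 = ~r
u6 = ~(u2 xor p) = ~(~r xor p)
u7 = u6 xor r = (~(~r xor p)) xor r
u8 = u7 xor u1 = ((~(~r xor p)) xor r) xor ~q

((~(~r xor p)) xor r) xor ~q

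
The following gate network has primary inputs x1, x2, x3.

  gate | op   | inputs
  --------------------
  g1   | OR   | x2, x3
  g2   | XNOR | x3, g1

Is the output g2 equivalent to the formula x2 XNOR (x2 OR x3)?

No

g1 = x2 OR x3
g2 = x3 XNOR g1 = x3 XNOR (x2 OR x3)
At x1=0, x2=0, x3=1: circuit gives 1, formula gives 0.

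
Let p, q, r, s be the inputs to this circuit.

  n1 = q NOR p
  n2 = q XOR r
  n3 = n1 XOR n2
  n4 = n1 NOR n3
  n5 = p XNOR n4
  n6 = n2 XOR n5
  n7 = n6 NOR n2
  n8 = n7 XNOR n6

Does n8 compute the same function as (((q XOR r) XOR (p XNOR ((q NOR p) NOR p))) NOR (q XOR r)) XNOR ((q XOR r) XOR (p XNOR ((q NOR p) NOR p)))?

No

n1 = q NOR p
n2 = q XOR r
n3 = n1 XOR n2 = (q NOR p) XOR (q XOR r)
n4 = n1 NOR n3 = (q NOR p) NOR ((q NOR p) XOR (q XOR r))
n5 = p XNOR n4 = p XNOR ((q NOR p) NOR ((q NOR p) XOR (q XOR r)))
n6 = n2 XOR n5 = (q XOR r) XOR (p XNOR ((q NOR p) NOR ((q NOR p) XOR (q XOR r))))
n7 = n6 NOR n2 = ((q XOR r) XOR (p XNOR ((q NOR p) NOR ((q NOR p) XOR (q XOR r))))) NOR (q XOR r)
n8 = n7 XNOR n6 = (((q XOR r) XOR (p XNOR ((q NOR p) NOR ((q NOR p) XOR (q XOR r))))) NOR (q XOR r)) XNOR ((q XOR r) XOR (p XNOR ((q NOR p) NOR ((q NOR p) XOR (q XOR r)))))
At p=0, q=1, r=0, s=0: circuit gives 1, formula gives 0.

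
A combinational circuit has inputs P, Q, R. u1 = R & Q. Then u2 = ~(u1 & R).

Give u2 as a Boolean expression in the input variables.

u1 = R & Q
u2 = ~(u1 & R) = ~((R & Q) & R)

~((R & Q) & R)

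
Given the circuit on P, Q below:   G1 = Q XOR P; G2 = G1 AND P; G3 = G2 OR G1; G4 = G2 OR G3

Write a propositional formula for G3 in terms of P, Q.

G1 = Q XOR P
G2 = G1 AND P = (Q XOR P) AND P
G3 = G2 OR G1 = ((Q XOR P) AND P) OR (Q XOR P)

((Q XOR P) AND P) OR (Q XOR P)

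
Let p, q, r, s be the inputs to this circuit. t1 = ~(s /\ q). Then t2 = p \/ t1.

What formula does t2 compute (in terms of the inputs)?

t1 = ~(s /\ q)
t2 = p \/ t1 = p \/ (~(s /\ q))

p \/ (~(s /\ q))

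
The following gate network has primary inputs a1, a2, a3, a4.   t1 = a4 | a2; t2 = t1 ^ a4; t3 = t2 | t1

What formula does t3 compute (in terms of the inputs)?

t1 = a4 | a2
t2 = t1 ^ a4 = (a4 | a2) ^ a4
t3 = t2 | t1 = ((a4 | a2) ^ a4) | (a4 | a2)

((a4 | a2) ^ a4) | (a4 | a2)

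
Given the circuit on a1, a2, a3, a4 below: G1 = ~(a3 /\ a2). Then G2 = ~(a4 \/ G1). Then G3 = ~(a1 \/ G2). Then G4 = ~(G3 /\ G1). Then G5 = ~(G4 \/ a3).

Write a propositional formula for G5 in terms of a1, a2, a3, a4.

G1 = ~(a3 /\ a2)
G2 = ~(a4 \/ G1) = ~(a4 \/ (~(a3 /\ a2)))
G3 = ~(a1 \/ G2) = ~(a1 \/ (~(a4 \/ (~(a3 /\ a2)))))
G4 = ~(G3 /\ G1) = ~((~(a1 \/ (~(a4 \/ (~(a3 /\ a2)))))) /\ (~(a3 /\ a2)))
G5 = ~(G4 \/ a3) = ~((~((~(a1 \/ (~(a4 \/ (~(a3 /\ a2)))))) /\ (~(a3 /\ a2)))) \/ a3)

~((~((~(a1 \/ (~(a4 \/ (~(a3 /\ a2)))))) /\ (~(a3 /\ a2)))) \/ a3)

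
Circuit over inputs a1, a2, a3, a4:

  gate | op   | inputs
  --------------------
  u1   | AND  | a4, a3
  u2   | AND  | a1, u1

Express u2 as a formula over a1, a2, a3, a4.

u1 = a4 AND a3
u2 = a1 AND u1 = a1 AND (a4 AND a3)

a1 AND (a4 AND a3)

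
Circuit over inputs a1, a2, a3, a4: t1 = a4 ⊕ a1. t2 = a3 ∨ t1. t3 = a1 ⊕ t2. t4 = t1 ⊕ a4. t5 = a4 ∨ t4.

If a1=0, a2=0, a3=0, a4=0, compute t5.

0

t1 = 0 ⊕ 0 = 0
t4 = 0 ⊕ 0 = 0
t5 = 0 ∨ 0 = 0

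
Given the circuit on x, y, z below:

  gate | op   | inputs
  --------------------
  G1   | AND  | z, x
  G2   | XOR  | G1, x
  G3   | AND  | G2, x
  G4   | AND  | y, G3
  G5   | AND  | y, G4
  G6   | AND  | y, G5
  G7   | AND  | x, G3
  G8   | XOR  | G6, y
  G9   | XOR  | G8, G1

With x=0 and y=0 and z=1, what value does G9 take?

G1 = 1 AND 0 = 0
G2 = 0 XOR 0 = 0
G3 = 0 AND 0 = 0
G4 = 0 AND 0 = 0
G5 = 0 AND 0 = 0
G6 = 0 AND 0 = 0
G8 = 0 XOR 0 = 0
G9 = 0 XOR 0 = 0

0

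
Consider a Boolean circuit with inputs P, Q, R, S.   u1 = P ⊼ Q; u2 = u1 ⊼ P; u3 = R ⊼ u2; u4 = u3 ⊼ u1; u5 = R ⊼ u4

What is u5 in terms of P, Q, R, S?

u1 = P ⊼ Q
u2 = u1 ⊼ P = (P ⊼ Q) ⊼ P
u3 = R ⊼ u2 = R ⊼ ((P ⊼ Q) ⊼ P)
u4 = u3 ⊼ u1 = (R ⊼ ((P ⊼ Q) ⊼ P)) ⊼ (P ⊼ Q)
u5 = R ⊼ u4 = R ⊼ ((R ⊼ ((P ⊼ Q) ⊼ P)) ⊼ (P ⊼ Q))

R ⊼ ((R ⊼ ((P ⊼ Q) ⊼ P)) ⊼ (P ⊼ Q))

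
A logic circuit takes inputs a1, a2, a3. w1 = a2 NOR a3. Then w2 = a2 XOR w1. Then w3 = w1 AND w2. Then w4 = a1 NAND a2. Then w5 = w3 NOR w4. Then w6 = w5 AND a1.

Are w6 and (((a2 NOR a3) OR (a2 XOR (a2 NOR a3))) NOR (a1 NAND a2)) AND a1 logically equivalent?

w1 = a2 NOR a3
w2 = a2 XOR w1 = a2 XOR (a2 NOR a3)
w3 = w1 AND w2 = (a2 NOR a3) AND (a2 XOR (a2 NOR a3))
w4 = a1 NAND a2
w5 = w3 NOR w4 = ((a2 NOR a3) AND (a2 XOR (a2 NOR a3))) NOR (a1 NAND a2)
w6 = w5 AND a1 = (((a2 NOR a3) AND (a2 XOR (a2 NOR a3))) NOR (a1 NAND a2)) AND a1
At a1=1, a2=1, a3=0: circuit gives 1, formula gives 0.

No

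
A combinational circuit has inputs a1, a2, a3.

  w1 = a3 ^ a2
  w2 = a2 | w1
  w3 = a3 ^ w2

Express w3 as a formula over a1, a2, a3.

a3 ^ (a2 | (a3 ^ a2))

w1 = a3 ^ a2
w2 = a2 | w1 = a2 | (a3 ^ a2)
w3 = a3 ^ w2 = a3 ^ (a2 | (a3 ^ a2))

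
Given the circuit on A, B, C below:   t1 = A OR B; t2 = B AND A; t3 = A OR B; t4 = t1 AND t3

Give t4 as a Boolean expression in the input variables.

t1 = A OR B
t3 = A OR B
t4 = t1 AND t3 = (A OR B) AND (A OR B)

(A OR B) AND (A OR B)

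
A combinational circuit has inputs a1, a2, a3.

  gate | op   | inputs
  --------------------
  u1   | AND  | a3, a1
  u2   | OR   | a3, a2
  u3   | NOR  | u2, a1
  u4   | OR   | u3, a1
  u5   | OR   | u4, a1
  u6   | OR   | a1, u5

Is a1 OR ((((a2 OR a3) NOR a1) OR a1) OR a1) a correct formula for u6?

Yes

u2 = a3 OR a2
u3 = u2 NOR a1 = (a3 OR a2) NOR a1
u4 = u3 OR a1 = ((a3 OR a2) NOR a1) OR a1
u5 = u4 OR a1 = (((a3 OR a2) NOR a1) OR a1) OR a1
u6 = a1 OR u5 = a1 OR ((((a3 OR a2) NOR a1) OR a1) OR a1)
At a1=0, a2=0, a3=1: circuit gives 0, formula gives 0.
At a1=0, a2=0, a3=0: circuit gives 1, formula gives 1.
Agrees on all 8 inputs.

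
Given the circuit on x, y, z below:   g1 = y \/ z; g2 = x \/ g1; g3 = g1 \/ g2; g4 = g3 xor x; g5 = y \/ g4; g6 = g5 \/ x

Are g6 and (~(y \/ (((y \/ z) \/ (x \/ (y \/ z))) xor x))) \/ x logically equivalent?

No

g1 = y \/ z
g2 = x \/ g1 = x \/ (y \/ z)
g3 = g1 \/ g2 = (y \/ z) \/ (x \/ (y \/ z))
g4 = g3 xor x = ((y \/ z) \/ (x \/ (y \/ z))) xor x
g5 = y \/ g4 = y \/ (((y \/ z) \/ (x \/ (y \/ z))) xor x)
g6 = g5 \/ x = (y \/ (((y \/ z) \/ (x \/ (y \/ z))) xor x)) \/ x
At x=0, y=0, z=0: circuit gives 0, formula gives 1.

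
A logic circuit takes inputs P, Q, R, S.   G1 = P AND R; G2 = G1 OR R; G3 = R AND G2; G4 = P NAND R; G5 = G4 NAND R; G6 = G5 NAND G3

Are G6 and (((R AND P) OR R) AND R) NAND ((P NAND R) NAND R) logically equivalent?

G1 = P AND R
G2 = G1 OR R = (P AND R) OR R
G3 = R AND G2 = R AND ((P AND R) OR R)
G4 = P NAND R
G5 = G4 NAND R = (P NAND R) NAND R
G6 = G5 NAND G3 = ((P NAND R) NAND R) NAND (R AND ((P AND R) OR R))
At P=1, Q=0, R=1, S=0: circuit gives 0, formula gives 0.
At P=0, Q=0, R=0, S=0: circuit gives 1, formula gives 1.
Agrees on all 16 inputs.

Yes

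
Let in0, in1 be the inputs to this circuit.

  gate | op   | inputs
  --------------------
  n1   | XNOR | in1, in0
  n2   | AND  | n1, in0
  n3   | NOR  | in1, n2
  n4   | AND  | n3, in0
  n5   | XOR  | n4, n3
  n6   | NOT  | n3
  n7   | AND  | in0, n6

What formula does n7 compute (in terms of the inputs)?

in0 AND NOT (in1 NOR ((in1 XNOR in0) AND in0))

n1 = in1 XNOR in0
n2 = n1 AND in0 = (in1 XNOR in0) AND in0
n3 = in1 NOR n2 = in1 NOR ((in1 XNOR in0) AND in0)
n6 = NOT n3 = NOT (in1 NOR ((in1 XNOR in0) AND in0))
n7 = in0 AND n6 = in0 AND NOT (in1 NOR ((in1 XNOR in0) AND in0))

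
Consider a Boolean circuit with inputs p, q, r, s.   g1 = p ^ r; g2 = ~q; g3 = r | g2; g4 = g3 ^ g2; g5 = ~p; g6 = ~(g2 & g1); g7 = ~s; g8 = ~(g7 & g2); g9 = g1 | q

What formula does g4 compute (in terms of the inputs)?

g2 = ~q
g3 = r | g2 = r | ~q
g4 = g3 ^ g2 = (r | ~q) ^ ~q

(r | ~q) ^ ~q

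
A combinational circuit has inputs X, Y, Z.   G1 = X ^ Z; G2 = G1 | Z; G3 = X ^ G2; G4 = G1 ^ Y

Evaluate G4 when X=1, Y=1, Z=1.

1

G1 = 1 ^ 1 = 0
G4 = 0 ^ 1 = 1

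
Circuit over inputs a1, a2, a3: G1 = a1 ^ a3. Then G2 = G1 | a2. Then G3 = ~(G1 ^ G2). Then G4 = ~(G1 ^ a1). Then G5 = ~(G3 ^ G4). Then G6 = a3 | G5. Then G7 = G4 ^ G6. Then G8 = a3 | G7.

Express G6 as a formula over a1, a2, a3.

a3 | (~((~((a1 ^ a3) ^ ((a1 ^ a3) | a2))) ^ (~((a1 ^ a3) ^ a1))))

G1 = a1 ^ a3
G2 = G1 | a2 = (a1 ^ a3) | a2
G3 = ~(G1 ^ G2) = ~((a1 ^ a3) ^ ((a1 ^ a3) | a2))
G4 = ~(G1 ^ a1) = ~((a1 ^ a3) ^ a1)
G5 = ~(G3 ^ G4) = ~((~((a1 ^ a3) ^ ((a1 ^ a3) | a2))) ^ (~((a1 ^ a3) ^ a1)))
G6 = a3 | G5 = a3 | (~((~((a1 ^ a3) ^ ((a1 ^ a3) | a2))) ^ (~((a1 ^ a3) ^ a1))))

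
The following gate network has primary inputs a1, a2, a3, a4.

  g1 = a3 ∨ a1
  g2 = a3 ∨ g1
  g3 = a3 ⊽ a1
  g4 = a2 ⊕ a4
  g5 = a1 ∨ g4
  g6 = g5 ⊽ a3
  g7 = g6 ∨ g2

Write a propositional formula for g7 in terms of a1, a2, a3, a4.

g1 = a3 ∨ a1
g2 = a3 ∨ g1 = a3 ∨ (a3 ∨ a1)
g4 = a2 ⊕ a4
g5 = a1 ∨ g4 = a1 ∨ (a2 ⊕ a4)
g6 = g5 ⊽ a3 = (a1 ∨ (a2 ⊕ a4)) ⊽ a3
g7 = g6 ∨ g2 = ((a1 ∨ (a2 ⊕ a4)) ⊽ a3) ∨ (a3 ∨ (a3 ∨ a1))

((a1 ∨ (a2 ⊕ a4)) ⊽ a3) ∨ (a3 ∨ (a3 ∨ a1))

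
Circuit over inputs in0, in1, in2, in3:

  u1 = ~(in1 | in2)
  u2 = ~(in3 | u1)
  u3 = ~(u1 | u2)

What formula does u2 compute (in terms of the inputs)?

u1 = ~(in1 | in2)
u2 = ~(in3 | u1) = ~(in3 | (~(in1 | in2)))

~(in3 | (~(in1 | in2)))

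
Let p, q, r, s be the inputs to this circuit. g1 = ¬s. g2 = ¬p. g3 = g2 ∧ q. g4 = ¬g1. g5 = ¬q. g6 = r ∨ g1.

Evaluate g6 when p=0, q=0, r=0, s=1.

g1 = ¬1 = 0
g6 = 0 ∨ 0 = 0

0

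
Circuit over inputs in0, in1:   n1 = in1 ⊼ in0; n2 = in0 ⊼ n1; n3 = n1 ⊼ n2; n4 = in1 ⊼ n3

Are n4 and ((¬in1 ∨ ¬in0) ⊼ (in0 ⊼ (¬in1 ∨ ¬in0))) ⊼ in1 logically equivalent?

Yes

n1 = in1 ⊼ in0
n2 = in0 ⊼ n1 = in0 ⊼ (in1 ⊼ in0)
n3 = n1 ⊼ n2 = (in1 ⊼ in0) ⊼ (in0 ⊼ (in1 ⊼ in0))
n4 = in1 ⊼ n3 = in1 ⊼ ((in1 ⊼ in0) ⊼ (in0 ⊼ (in1 ⊼ in0)))
At in0=1, in1=1: circuit gives 0, formula gives 0.
At in0=0, in1=0: circuit gives 1, formula gives 1.
Agrees on all 4 inputs.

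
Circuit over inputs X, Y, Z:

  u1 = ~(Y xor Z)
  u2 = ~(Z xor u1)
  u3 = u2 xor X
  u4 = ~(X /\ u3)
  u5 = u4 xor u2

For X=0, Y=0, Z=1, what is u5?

u1 = ~(0 xor 1) = 0
u2 = ~(1 xor 0) = 0
u3 = 0 xor 0 = 0
u4 = ~(0 /\ 0) = 1
u5 = 1 xor 0 = 1

1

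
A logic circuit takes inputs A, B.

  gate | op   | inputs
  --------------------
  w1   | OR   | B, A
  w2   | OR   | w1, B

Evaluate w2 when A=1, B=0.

1

w1 = 0 OR 1 = 1
w2 = 1 OR 0 = 1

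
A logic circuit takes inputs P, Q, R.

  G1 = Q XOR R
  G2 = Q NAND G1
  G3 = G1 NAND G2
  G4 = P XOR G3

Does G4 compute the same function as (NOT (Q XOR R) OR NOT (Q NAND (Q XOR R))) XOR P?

G1 = Q XOR R
G2 = Q NAND G1 = Q NAND (Q XOR R)
G3 = G1 NAND G2 = (Q XOR R) NAND (Q NAND (Q XOR R))
G4 = P XOR G3 = P XOR ((Q XOR R) NAND (Q NAND (Q XOR R)))
At P=0, Q=0, R=1: circuit gives 0, formula gives 0.
At P=0, Q=0, R=0: circuit gives 1, formula gives 1.
Agrees on all 8 inputs.

Yes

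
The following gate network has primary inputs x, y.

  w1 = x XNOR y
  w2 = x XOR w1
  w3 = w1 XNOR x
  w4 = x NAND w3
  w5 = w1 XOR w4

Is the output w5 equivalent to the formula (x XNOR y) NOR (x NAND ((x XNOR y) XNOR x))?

No

w1 = x XNOR y
w3 = w1 XNOR x = (x XNOR y) XNOR x
w4 = x NAND w3 = x NAND ((x XNOR y) XNOR x)
w5 = w1 XOR w4 = (x XNOR y) XOR (x NAND ((x XNOR y) XNOR x))
At x=0, y=1: circuit gives 1, formula gives 0.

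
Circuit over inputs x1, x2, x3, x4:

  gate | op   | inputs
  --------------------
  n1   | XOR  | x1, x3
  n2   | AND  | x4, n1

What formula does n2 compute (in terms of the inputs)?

x4 AND (x1 XOR x3)

n1 = x1 XOR x3
n2 = x4 AND n1 = x4 AND (x1 XOR x3)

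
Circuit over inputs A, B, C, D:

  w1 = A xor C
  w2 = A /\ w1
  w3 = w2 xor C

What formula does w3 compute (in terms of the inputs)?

(A /\ (A xor C)) xor C

w1 = A xor C
w2 = A /\ w1 = A /\ (A xor C)
w3 = w2 xor C = (A /\ (A xor C)) xor C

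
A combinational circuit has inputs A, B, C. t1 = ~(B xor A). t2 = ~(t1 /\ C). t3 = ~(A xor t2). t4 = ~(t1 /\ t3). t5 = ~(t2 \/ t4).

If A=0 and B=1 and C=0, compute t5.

0

t1 = ~(1 xor 0) = 0
t2 = ~(0 /\ 0) = 1
t3 = ~(0 xor 1) = 0
t4 = ~(0 /\ 0) = 1
t5 = ~(1 \/ 1) = 0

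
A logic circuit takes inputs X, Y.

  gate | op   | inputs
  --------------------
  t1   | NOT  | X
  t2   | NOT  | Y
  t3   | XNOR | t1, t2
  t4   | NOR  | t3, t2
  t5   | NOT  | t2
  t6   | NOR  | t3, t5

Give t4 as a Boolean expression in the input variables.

(NOT X XNOR NOT Y) NOR NOT Y

t1 = NOT X
t2 = NOT Y
t3 = t1 XNOR t2 = NOT X XNOR NOT Y
t4 = t3 NOR t2 = (NOT X XNOR NOT Y) NOR NOT Y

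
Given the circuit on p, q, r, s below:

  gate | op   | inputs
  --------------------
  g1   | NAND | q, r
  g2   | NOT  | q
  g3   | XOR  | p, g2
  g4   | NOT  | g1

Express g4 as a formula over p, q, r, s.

g1 = q NAND r
g4 = NOT g1 = NOT (q NAND r)

NOT (q NAND r)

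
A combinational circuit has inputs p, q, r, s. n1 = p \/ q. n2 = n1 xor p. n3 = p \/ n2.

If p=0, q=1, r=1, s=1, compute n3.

1

n1 = 0 \/ 1 = 1
n2 = 1 xor 0 = 1
n3 = 0 \/ 1 = 1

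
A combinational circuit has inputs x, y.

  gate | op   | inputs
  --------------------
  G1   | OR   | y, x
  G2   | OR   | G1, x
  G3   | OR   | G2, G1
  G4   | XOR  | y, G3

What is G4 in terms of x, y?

y XOR (((y OR x) OR x) OR (y OR x))

G1 = y OR x
G2 = G1 OR x = (y OR x) OR x
G3 = G2 OR G1 = ((y OR x) OR x) OR (y OR x)
G4 = y XOR G3 = y XOR (((y OR x) OR x) OR (y OR x))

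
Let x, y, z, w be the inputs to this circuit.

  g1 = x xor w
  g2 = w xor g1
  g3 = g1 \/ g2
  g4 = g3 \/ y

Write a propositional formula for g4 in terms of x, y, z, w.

((x xor w) \/ (w xor (x xor w))) \/ y

g1 = x xor w
g2 = w xor g1 = w xor (x xor w)
g3 = g1 \/ g2 = (x xor w) \/ (w xor (x xor w))
g4 = g3 \/ y = ((x xor w) \/ (w xor (x xor w))) \/ y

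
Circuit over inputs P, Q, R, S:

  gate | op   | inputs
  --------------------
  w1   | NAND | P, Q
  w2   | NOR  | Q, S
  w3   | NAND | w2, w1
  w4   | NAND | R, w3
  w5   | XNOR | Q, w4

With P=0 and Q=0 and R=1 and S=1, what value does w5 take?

1

w1 = 0 NAND 0 = 1
w2 = 0 NOR 1 = 0
w3 = 0 NAND 1 = 1
w4 = 1 NAND 1 = 0
w5 = 0 XNOR 0 = 1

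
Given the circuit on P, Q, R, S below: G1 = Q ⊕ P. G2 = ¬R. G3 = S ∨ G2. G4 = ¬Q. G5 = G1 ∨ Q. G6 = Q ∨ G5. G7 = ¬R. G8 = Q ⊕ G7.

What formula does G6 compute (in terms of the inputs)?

Q ∨ ((Q ⊕ P) ∨ Q)

G1 = Q ⊕ P
G5 = G1 ∨ Q = (Q ⊕ P) ∨ Q
G6 = Q ∨ G5 = Q ∨ ((Q ⊕ P) ∨ Q)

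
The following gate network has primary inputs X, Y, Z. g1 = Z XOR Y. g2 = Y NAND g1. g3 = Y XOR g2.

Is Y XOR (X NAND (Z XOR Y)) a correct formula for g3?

No

g1 = Z XOR Y
g2 = Y NAND g1 = Y NAND (Z XOR Y)
g3 = Y XOR g2 = Y XOR (Y NAND (Z XOR Y))
At X=0, Y=1, Z=0: circuit gives 1, formula gives 0.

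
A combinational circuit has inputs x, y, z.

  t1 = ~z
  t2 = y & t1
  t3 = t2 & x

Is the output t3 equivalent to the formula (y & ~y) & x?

No

t1 = ~z
t2 = y & t1 = y & ~z
t3 = t2 & x = (y & ~z) & x
At x=1, y=1, z=0: circuit gives 1, formula gives 0.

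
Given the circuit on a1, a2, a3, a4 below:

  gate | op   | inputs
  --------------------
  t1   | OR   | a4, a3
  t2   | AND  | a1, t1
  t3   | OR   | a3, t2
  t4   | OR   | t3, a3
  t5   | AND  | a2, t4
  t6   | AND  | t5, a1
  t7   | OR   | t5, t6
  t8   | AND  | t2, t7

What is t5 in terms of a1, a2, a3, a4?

t1 = a4 OR a3
t2 = a1 AND t1 = a1 AND (a4 OR a3)
t3 = a3 OR t2 = a3 OR (a1 AND (a4 OR a3))
t4 = t3 OR a3 = (a3 OR (a1 AND (a4 OR a3))) OR a3
t5 = a2 AND t4 = a2 AND ((a3 OR (a1 AND (a4 OR a3))) OR a3)

a2 AND ((a3 OR (a1 AND (a4 OR a3))) OR a3)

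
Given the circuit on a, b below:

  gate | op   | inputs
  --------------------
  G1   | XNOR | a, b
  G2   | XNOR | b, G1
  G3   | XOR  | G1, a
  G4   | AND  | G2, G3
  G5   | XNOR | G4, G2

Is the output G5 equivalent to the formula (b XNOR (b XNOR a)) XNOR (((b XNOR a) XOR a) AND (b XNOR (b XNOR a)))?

G1 = a XNOR b
G2 = b XNOR G1 = b XNOR (a XNOR b)
G3 = G1 XOR a = (a XNOR b) XOR a
G4 = G2 AND G3 = (b XNOR (a XNOR b)) AND ((a XNOR b) XOR a)
G5 = G4 XNOR G2 = ((b XNOR (a XNOR b)) AND ((a XNOR b) XOR a)) XNOR (b XNOR (a XNOR b))
At a=1, b=1: circuit gives 0, formula gives 0.
At a=0, b=0: circuit gives 1, formula gives 1.
Agrees on all 4 inputs.

Yes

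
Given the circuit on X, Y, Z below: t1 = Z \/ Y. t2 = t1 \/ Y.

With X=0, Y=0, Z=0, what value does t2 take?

0

t1 = 0 \/ 0 = 0
t2 = 0 \/ 0 = 0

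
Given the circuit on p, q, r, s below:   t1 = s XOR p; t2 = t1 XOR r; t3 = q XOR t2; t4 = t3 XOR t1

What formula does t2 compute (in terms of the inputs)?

t1 = s XOR p
t2 = t1 XOR r = (s XOR p) XOR r

(s XOR p) XOR r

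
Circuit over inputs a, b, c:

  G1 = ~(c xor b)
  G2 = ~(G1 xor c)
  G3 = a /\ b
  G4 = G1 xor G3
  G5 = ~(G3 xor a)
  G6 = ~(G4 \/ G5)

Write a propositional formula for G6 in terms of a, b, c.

~(((~(c xor b)) xor (a /\ b)) \/ (~((a /\ b) xor a)))

G1 = ~(c xor b)
G3 = a /\ b
G4 = G1 xor G3 = (~(c xor b)) xor (a /\ b)
G5 = ~(G3 xor a) = ~((a /\ b) xor a)
G6 = ~(G4 \/ G5) = ~(((~(c xor b)) xor (a /\ b)) \/ (~((a /\ b) xor a)))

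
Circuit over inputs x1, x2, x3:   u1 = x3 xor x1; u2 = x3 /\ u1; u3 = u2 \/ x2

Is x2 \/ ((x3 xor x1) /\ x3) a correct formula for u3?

u1 = x3 xor x1
u2 = x3 /\ u1 = x3 /\ (x3 xor x1)
u3 = u2 \/ x2 = (x3 /\ (x3 xor x1)) \/ x2
At x1=0, x2=0, x3=0: circuit gives 0, formula gives 0.
At x1=0, x2=0, x3=1: circuit gives 1, formula gives 1.
Agrees on all 8 inputs.

Yes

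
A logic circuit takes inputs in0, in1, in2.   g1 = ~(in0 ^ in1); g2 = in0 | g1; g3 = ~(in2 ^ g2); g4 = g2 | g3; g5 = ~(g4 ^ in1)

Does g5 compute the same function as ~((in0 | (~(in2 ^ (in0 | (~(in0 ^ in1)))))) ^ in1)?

No

g1 = ~(in0 ^ in1)
g2 = in0 | g1 = in0 | (~(in0 ^ in1))
g3 = ~(in2 ^ g2) = ~(in2 ^ (in0 | (~(in0 ^ in1))))
g4 = g2 | g3 = (in0 | (~(in0 ^ in1))) | (~(in2 ^ (in0 | (~(in0 ^ in1)))))
g5 = ~(g4 ^ in1) = ~(((in0 | (~(in0 ^ in1))) | (~(in2 ^ (in0 | (~(in0 ^ in1)))))) ^ in1)
At in0=0, in1=0, in2=0: circuit gives 0, formula gives 1.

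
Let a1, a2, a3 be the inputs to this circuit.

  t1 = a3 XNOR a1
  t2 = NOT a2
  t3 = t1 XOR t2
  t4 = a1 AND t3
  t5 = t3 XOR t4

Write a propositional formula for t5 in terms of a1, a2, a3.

((a3 XNOR a1) XOR NOT a2) XOR (a1 AND ((a3 XNOR a1) XOR NOT a2))

t1 = a3 XNOR a1
t2 = NOT a2
t3 = t1 XOR t2 = (a3 XNOR a1) XOR NOT a2
t4 = a1 AND t3 = a1 AND ((a3 XNOR a1) XOR NOT a2)
t5 = t3 XOR t4 = ((a3 XNOR a1) XOR NOT a2) XOR (a1 AND ((a3 XNOR a1) XOR NOT a2))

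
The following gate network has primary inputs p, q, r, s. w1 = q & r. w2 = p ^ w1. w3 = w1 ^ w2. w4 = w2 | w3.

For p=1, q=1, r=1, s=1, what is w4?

w1 = 1 & 1 = 1
w2 = 1 ^ 1 = 0
w3 = 1 ^ 0 = 1
w4 = 0 | 1 = 1

1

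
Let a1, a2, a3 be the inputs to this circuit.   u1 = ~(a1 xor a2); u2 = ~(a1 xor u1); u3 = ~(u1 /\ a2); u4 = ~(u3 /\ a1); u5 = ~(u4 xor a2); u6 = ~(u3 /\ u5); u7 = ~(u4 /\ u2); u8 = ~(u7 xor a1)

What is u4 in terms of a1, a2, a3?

u1 = ~(a1 xor a2)
u3 = ~(u1 /\ a2) = ~((~(a1 xor a2)) /\ a2)
u4 = ~(u3 /\ a1) = ~((~((~(a1 xor a2)) /\ a2)) /\ a1)

~((~((~(a1 xor a2)) /\ a2)) /\ a1)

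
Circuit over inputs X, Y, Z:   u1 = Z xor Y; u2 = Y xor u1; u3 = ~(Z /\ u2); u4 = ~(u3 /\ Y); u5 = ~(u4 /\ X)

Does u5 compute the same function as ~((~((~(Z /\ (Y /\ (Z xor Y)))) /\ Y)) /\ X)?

u1 = Z xor Y
u2 = Y xor u1 = Y xor (Z xor Y)
u3 = ~(Z /\ u2) = ~(Z /\ (Y xor (Z xor Y)))
u4 = ~(u3 /\ Y) = ~((~(Z /\ (Y xor (Z xor Y)))) /\ Y)
u5 = ~(u4 /\ X) = ~((~((~(Z /\ (Y xor (Z xor Y)))) /\ Y)) /\ X)
At X=1, Y=1, Z=1: circuit gives 0, formula gives 1.

No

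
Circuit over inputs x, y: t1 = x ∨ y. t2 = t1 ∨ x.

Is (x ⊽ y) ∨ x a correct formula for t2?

t1 = x ∨ y
t2 = t1 ∨ x = (x ∨ y) ∨ x
At x=0, y=0: circuit gives 0, formula gives 1.

No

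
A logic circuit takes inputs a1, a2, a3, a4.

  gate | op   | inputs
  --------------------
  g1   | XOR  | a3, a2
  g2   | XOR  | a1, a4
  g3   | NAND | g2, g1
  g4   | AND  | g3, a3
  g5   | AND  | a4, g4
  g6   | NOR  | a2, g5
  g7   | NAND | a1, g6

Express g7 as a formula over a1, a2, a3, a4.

g1 = a3 XOR a2
g2 = a1 XOR a4
g3 = g2 NAND g1 = (a1 XOR a4) NAND (a3 XOR a2)
g4 = g3 AND a3 = ((a1 XOR a4) NAND (a3 XOR a2)) AND a3
g5 = a4 AND g4 = a4 AND (((a1 XOR a4) NAND (a3 XOR a2)) AND a3)
g6 = a2 NOR g5 = a2 NOR (a4 AND (((a1 XOR a4) NAND (a3 XOR a2)) AND a3))
g7 = a1 NAND g6 = a1 NAND (a2 NOR (a4 AND (((a1 XOR a4) NAND (a3 XOR a2)) AND a3)))

a1 NAND (a2 NOR (a4 AND (((a1 XOR a4) NAND (a3 XOR a2)) AND a3)))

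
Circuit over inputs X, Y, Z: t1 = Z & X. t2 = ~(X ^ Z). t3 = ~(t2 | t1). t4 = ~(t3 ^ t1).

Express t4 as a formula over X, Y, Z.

t1 = Z & X
t2 = ~(X ^ Z)
t3 = ~(t2 | t1) = ~((~(X ^ Z)) | (Z & X))
t4 = ~(t3 ^ t1) = ~((~((~(X ^ Z)) | (Z & X))) ^ (Z & X))

~((~((~(X ^ Z)) | (Z & X))) ^ (Z & X))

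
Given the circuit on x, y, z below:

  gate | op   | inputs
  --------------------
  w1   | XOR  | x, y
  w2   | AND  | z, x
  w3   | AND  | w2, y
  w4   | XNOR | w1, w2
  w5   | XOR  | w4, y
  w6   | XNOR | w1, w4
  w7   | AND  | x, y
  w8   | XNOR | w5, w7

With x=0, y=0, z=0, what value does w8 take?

w1 = 0 XOR 0 = 0
w2 = 0 AND 0 = 0
w4 = 0 XNOR 0 = 1
w5 = 1 XOR 0 = 1
w7 = 0 AND 0 = 0
w8 = 1 XNOR 0 = 0

0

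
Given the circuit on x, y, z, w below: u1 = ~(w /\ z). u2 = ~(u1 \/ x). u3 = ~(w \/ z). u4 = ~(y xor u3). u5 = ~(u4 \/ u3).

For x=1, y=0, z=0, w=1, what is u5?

0

u3 = ~(1 \/ 0) = 0
u4 = ~(0 xor 0) = 1
u5 = ~(1 \/ 0) = 0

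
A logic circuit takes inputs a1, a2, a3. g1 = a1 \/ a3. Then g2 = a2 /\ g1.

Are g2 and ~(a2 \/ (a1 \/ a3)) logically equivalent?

g1 = a1 \/ a3
g2 = a2 /\ g1 = a2 /\ (a1 \/ a3)
At a1=0, a2=0, a3=0: circuit gives 0, formula gives 1.

No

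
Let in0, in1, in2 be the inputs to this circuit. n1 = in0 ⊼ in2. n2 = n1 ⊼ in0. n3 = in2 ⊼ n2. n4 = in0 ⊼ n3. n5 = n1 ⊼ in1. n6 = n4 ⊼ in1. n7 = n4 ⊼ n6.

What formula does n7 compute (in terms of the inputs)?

n1 = in0 ⊼ in2
n2 = n1 ⊼ in0 = (in0 ⊼ in2) ⊼ in0
n3 = in2 ⊼ n2 = in2 ⊼ ((in0 ⊼ in2) ⊼ in0)
n4 = in0 ⊼ n3 = in0 ⊼ (in2 ⊼ ((in0 ⊼ in2) ⊼ in0))
n6 = n4 ⊼ in1 = (in0 ⊼ (in2 ⊼ ((in0 ⊼ in2) ⊼ in0))) ⊼ in1
n7 = n4 ⊼ n6 = (in0 ⊼ (in2 ⊼ ((in0 ⊼ in2) ⊼ in0))) ⊼ ((in0 ⊼ (in2 ⊼ ((in0 ⊼ in2) ⊼ in0))) ⊼ in1)

(in0 ⊼ (in2 ⊼ ((in0 ⊼ in2) ⊼ in0))) ⊼ ((in0 ⊼ (in2 ⊼ ((in0 ⊼ in2) ⊼ in0))) ⊼ in1)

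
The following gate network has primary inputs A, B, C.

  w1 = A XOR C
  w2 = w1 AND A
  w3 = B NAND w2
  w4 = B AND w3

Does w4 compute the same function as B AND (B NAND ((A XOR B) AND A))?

w1 = A XOR C
w2 = w1 AND A = (A XOR C) AND A
w3 = B NAND w2 = B NAND ((A XOR C) AND A)
w4 = B AND w3 = B AND (B NAND ((A XOR C) AND A))
At A=1, B=1, C=0: circuit gives 0, formula gives 1.

No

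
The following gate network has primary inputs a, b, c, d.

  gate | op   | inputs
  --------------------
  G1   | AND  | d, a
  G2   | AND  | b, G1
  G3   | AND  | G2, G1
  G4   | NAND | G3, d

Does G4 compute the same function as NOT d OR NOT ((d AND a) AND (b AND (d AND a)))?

G1 = d AND a
G2 = b AND G1 = b AND (d AND a)
G3 = G2 AND G1 = (b AND (d AND a)) AND (d AND a)
G4 = G3 NAND d = ((b AND (d AND a)) AND (d AND a)) NAND d
At a=1, b=1, c=0, d=1: circuit gives 0, formula gives 0.
At a=0, b=0, c=0, d=0: circuit gives 1, formula gives 1.
Agrees on all 16 inputs.

Yes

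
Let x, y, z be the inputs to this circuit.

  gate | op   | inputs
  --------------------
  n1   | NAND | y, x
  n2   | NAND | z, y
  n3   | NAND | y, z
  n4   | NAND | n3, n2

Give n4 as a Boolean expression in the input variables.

n2 = z NAND y
n3 = y NAND z
n4 = n3 NAND n2 = (y NAND z) NAND (z NAND y)

(y NAND z) NAND (z NAND y)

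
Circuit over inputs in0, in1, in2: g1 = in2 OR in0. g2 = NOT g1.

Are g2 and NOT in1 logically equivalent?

g1 = in2 OR in0
g2 = NOT g1 = NOT (in2 OR in0)
At in0=0, in1=0, in2=1: circuit gives 0, formula gives 1.

No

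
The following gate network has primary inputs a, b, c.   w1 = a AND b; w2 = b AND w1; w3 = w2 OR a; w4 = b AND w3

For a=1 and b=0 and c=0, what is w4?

0

w1 = 1 AND 0 = 0
w2 = 0 AND 0 = 0
w3 = 0 OR 1 = 1
w4 = 0 AND 1 = 0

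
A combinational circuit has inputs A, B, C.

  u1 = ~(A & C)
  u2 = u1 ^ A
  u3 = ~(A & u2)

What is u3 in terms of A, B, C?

u1 = ~(A & C)
u2 = u1 ^ A = (~(A & C)) ^ A
u3 = ~(A & u2) = ~(A & ((~(A & C)) ^ A))

~(A & ((~(A & C)) ^ A))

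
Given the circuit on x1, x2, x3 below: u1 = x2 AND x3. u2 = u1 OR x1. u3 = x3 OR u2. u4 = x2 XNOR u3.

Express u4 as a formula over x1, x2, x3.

u1 = x2 AND x3
u2 = u1 OR x1 = (x2 AND x3) OR x1
u3 = x3 OR u2 = x3 OR ((x2 AND x3) OR x1)
u4 = x2 XNOR u3 = x2 XNOR (x3 OR ((x2 AND x3) OR x1))

x2 XNOR (x3 OR ((x2 AND x3) OR x1))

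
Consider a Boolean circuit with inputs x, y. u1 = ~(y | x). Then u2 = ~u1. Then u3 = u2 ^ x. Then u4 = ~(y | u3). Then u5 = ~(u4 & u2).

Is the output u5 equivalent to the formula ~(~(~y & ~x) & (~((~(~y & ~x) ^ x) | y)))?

u1 = ~(y | x)
u2 = ~u1 = ~(~(y | x))
u3 = u2 ^ x = ~(~(y | x)) ^ x
u4 = ~(y | u3) = ~(y | (~(~(y | x)) ^ x))
u5 = ~(u4 & u2) = ~((~(y | (~(~(y | x)) ^ x))) & ~(~(y | x)))
At x=1, y=0: circuit gives 0, formula gives 0.
At x=0, y=0: circuit gives 1, formula gives 1.
Agrees on all 4 inputs.

Yes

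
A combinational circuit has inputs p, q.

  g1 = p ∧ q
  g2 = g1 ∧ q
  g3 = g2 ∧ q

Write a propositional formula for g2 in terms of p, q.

(p ∧ q) ∧ q

g1 = p ∧ q
g2 = g1 ∧ q = (p ∧ q) ∧ q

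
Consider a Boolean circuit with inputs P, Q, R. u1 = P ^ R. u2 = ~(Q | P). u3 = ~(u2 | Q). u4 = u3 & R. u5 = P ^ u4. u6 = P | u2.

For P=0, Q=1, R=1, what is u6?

u2 = ~(1 | 0) = 0
u6 = 0 | 0 = 0

0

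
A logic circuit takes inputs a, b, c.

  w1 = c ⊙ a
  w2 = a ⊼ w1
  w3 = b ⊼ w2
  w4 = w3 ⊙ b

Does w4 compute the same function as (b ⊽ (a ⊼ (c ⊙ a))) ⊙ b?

No

w1 = c ⊙ a
w2 = a ⊼ w1 = a ⊼ (c ⊙ a)
w3 = b ⊼ w2 = b ⊼ (a ⊼ (c ⊙ a))
w4 = w3 ⊙ b = (b ⊼ (a ⊼ (c ⊙ a))) ⊙ b
At a=0, b=0, c=0: circuit gives 0, formula gives 1.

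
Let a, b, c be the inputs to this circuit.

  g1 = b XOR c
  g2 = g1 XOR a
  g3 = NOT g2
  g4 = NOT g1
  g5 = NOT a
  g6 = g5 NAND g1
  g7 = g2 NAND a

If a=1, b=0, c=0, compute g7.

0

g1 = 0 XOR 0 = 0
g2 = 0 XOR 1 = 1
g7 = 1 NAND 1 = 0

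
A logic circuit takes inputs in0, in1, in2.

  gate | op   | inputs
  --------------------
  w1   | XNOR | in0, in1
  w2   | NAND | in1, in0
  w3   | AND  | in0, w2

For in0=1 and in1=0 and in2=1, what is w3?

1

w2 = 0 NAND 1 = 1
w3 = 1 AND 1 = 1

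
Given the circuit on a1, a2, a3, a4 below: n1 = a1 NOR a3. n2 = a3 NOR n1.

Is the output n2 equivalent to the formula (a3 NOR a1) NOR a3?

Yes

n1 = a1 NOR a3
n2 = a3 NOR n1 = a3 NOR (a1 NOR a3)
At a1=0, a2=0, a3=0, a4=0: circuit gives 0, formula gives 0.
At a1=1, a2=0, a3=0, a4=0: circuit gives 1, formula gives 1.
Agrees on all 16 inputs.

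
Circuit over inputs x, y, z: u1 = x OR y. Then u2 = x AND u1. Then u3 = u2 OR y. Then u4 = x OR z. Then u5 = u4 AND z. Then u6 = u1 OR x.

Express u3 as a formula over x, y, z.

u1 = x OR y
u2 = x AND u1 = x AND (x OR y)
u3 = u2 OR y = (x AND (x OR y)) OR y

(x AND (x OR y)) OR y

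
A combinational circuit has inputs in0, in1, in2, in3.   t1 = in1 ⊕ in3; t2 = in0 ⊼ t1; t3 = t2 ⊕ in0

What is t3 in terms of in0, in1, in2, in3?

(in0 ⊼ (in1 ⊕ in3)) ⊕ in0

t1 = in1 ⊕ in3
t2 = in0 ⊼ t1 = in0 ⊼ (in1 ⊕ in3)
t3 = t2 ⊕ in0 = (in0 ⊼ (in1 ⊕ in3)) ⊕ in0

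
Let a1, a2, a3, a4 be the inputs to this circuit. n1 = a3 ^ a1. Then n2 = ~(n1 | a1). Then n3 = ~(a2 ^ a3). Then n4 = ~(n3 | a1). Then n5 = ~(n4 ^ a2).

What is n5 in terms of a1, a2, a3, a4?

~((~((~(a2 ^ a3)) | a1)) ^ a2)

n3 = ~(a2 ^ a3)
n4 = ~(n3 | a1) = ~((~(a2 ^ a3)) | a1)
n5 = ~(n4 ^ a2) = ~((~((~(a2 ^ a3)) | a1)) ^ a2)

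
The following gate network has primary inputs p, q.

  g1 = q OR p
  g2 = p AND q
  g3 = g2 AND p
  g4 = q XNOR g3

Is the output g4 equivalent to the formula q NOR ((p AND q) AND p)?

No

g2 = p AND q
g3 = g2 AND p = (p AND q) AND p
g4 = q XNOR g3 = q XNOR ((p AND q) AND p)
At p=1, q=1: circuit gives 1, formula gives 0.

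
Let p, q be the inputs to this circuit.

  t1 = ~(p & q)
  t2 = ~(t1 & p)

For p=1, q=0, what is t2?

0

t1 = ~(1 & 0) = 1
t2 = ~(1 & 1) = 0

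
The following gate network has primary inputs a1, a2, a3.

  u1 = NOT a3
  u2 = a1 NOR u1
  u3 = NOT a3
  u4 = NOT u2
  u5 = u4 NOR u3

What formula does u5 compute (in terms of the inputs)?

u1 = NOT a3
u2 = a1 NOR u1 = a1 NOR NOT a3
u3 = NOT a3
u4 = NOT u2 = NOT (a1 NOR NOT a3)
u5 = u4 NOR u3 = NOT (a1 NOR NOT a3) NOR NOT a3

NOT (a1 NOR NOT a3) NOR NOT a3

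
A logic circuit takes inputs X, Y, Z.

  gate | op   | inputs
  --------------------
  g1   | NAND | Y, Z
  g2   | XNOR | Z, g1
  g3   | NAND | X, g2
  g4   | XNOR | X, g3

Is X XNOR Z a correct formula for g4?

No

g1 = Y NAND Z
g2 = Z XNOR g1 = Z XNOR (Y NAND Z)
g3 = X NAND g2 = X NAND (Z XNOR (Y NAND Z))
g4 = X XNOR g3 = X XNOR (X NAND (Z XNOR (Y NAND Z)))
At X=0, Y=0, Z=0: circuit gives 0, formula gives 1.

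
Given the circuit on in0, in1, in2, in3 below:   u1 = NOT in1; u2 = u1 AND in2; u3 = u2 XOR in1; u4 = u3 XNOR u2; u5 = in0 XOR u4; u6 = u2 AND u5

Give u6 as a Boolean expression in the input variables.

(NOT in1 AND in2) AND (in0 XOR (((NOT in1 AND in2) XOR in1) XNOR (NOT in1 AND in2)))

u1 = NOT in1
u2 = u1 AND in2 = NOT in1 AND in2
u3 = u2 XOR in1 = (NOT in1 AND in2) XOR in1
u4 = u3 XNOR u2 = ((NOT in1 AND in2) XOR in1) XNOR (NOT in1 AND in2)
u5 = in0 XOR u4 = in0 XOR (((NOT in1 AND in2) XOR in1) XNOR (NOT in1 AND in2))
u6 = u2 AND u5 = (NOT in1 AND in2) AND (in0 XOR (((NOT in1 AND in2) XOR in1) XNOR (NOT in1 AND in2)))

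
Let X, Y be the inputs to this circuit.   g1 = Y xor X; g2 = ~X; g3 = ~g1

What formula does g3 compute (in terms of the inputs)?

~(Y xor X)

g1 = Y xor X
g3 = ~g1 = ~(Y xor X)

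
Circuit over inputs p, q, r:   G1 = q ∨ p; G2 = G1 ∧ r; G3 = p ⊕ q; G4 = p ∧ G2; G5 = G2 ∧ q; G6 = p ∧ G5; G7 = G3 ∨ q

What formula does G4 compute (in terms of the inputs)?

p ∧ ((q ∨ p) ∧ r)

G1 = q ∨ p
G2 = G1 ∧ r = (q ∨ p) ∧ r
G4 = p ∧ G2 = p ∧ ((q ∨ p) ∧ r)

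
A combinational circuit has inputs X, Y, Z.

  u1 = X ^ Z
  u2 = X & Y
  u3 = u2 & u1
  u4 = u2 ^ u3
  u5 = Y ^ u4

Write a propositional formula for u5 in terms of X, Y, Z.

Y ^ ((X & Y) ^ ((X & Y) & (X ^ Z)))

u1 = X ^ Z
u2 = X & Y
u3 = u2 & u1 = (X & Y) & (X ^ Z)
u4 = u2 ^ u3 = (X & Y) ^ ((X & Y) & (X ^ Z))
u5 = Y ^ u4 = Y ^ ((X & Y) ^ ((X & Y) & (X ^ Z)))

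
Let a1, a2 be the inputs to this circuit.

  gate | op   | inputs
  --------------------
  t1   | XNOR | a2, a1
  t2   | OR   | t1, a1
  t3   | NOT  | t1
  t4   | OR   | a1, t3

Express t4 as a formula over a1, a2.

a1 OR NOT (a2 XNOR a1)

t1 = a2 XNOR a1
t3 = NOT t1 = NOT (a2 XNOR a1)
t4 = a1 OR t3 = a1 OR NOT (a2 XNOR a1)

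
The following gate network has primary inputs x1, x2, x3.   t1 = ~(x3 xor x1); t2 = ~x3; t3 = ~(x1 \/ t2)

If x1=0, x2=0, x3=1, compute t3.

t2 = ~1 = 0
t3 = ~(0 \/ 0) = 1

1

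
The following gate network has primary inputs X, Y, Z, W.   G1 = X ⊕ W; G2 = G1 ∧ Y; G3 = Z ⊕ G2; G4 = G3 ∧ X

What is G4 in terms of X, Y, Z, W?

(Z ⊕ ((X ⊕ W) ∧ Y)) ∧ X

G1 = X ⊕ W
G2 = G1 ∧ Y = (X ⊕ W) ∧ Y
G3 = Z ⊕ G2 = Z ⊕ ((X ⊕ W) ∧ Y)
G4 = G3 ∧ X = (Z ⊕ ((X ⊕ W) ∧ Y)) ∧ X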